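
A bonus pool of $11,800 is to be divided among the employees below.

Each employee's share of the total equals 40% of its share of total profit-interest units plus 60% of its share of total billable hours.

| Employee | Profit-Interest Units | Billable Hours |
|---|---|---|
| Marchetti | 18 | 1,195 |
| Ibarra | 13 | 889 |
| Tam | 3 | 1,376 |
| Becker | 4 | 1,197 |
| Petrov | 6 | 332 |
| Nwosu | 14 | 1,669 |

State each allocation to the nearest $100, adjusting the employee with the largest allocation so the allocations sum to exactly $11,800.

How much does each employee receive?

Marchetti: $2,700 | Ibarra: $2,000 | Tam: $1,700 | Becker: $1,600 | Petrov: $800 | Nwosu: $3,000

Totals — profit-interest units 58, billable hours 6,658.
Blended shares (40% profit-interest units + 60% billable hours): Marchetti 0.2318; Ibarra 0.1698; Tam 0.1447; Becker 0.1355; Petrov 0.0713; Nwosu 0.2470.
Unrounded shares: Marchetti 2,735.57; Ibarra 2,003.28; Tam 1,707.35; Becker 1,598.39; Petrov 841.32; Nwosu 2,914.10.
At nearest $100: Marchetti $2,700; Ibarra $2,000; Tam $1,700; Becker $1,600; Petrov $800; Nwosu $2,900. Sum = $11,700.
Difference $11,800 − $11,700 = +$100 applied to largest allocation (Nwosu): Nwosu becomes $3,000.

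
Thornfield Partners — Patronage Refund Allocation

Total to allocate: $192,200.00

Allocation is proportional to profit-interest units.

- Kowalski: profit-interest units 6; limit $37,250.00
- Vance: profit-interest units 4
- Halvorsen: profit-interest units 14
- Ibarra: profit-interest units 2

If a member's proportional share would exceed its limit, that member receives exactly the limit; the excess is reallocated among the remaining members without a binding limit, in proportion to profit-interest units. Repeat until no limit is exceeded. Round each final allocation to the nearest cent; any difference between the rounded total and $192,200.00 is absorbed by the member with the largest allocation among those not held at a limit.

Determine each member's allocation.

Kowalski: $37,250.00; Vance: $30,990.00; Halvorsen: $108,465.00; Ibarra: $15,495.00

Combined profit-interest units = 26.
Unconstrained shares: Kowalski 44,353.8462; Vance 29,569.2308; Halvorsen 103,492.3077; Ibarra 14,784.6154.
Held at cap: Kowalski ($37,250.00); residual $154,950.00 reallocated over remaining profit-interest units 20.
Redistributed shares: Vance 30,990.0000 → $30,990.00; Halvorsen 108,465.0000 → $108,465.00; Ibarra 15,495.0000 → $15,495.00.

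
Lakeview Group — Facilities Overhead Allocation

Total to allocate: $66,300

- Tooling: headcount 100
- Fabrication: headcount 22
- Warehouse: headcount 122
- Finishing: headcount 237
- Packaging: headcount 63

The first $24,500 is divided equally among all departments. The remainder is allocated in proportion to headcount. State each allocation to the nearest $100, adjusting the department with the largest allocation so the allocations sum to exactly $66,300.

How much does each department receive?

Tooling: $12,600 · Fabrication: $6,600 · Warehouse: $14,300 · Finishing: $23,100 · Packaging: $9,700

First tranche $24,500 split equally: $4,900 each.
Remainder $41,800 by headcount (total 544): Tooling 7,683.82 → $7,700; Fabrication 1,690.44 → $1,700; Warehouse 9,374.26 → $9,400; Finishing 18,210.66 → $18,200; Packaging 4,840.81 → $4,800.
Totals: Tooling $4,900 + $7,700 = $12,600; Fabrication $4,900 + $1,700 = $6,600; Warehouse $4,900 + $9,400 = $14,300; Finishing $4,900 + $18,200 = $23,100; Packaging $4,900 + $4,800 = $9,700.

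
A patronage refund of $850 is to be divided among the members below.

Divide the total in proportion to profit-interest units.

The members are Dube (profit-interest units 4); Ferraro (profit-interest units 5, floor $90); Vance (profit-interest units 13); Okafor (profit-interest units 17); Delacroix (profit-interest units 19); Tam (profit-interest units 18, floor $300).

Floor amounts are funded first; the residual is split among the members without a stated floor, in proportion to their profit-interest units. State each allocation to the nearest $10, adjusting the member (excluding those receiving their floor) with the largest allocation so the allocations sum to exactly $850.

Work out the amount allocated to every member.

Minimums first: Ferraro $90; Tam $300. Residual $460.
Residual split over remaining profit-interest units 53: Dube 34.72 → $30; Vance 112.83 → $110; Okafor 147.55 → $150; Delacroix 164.91 → $160.
Rounding difference +$10 applied to Delacroix → $170.

Dube: $30 | Ferraro: $90 | Vance: $110 | Okafor: $150 | Delacroix: $170 | Tam: $300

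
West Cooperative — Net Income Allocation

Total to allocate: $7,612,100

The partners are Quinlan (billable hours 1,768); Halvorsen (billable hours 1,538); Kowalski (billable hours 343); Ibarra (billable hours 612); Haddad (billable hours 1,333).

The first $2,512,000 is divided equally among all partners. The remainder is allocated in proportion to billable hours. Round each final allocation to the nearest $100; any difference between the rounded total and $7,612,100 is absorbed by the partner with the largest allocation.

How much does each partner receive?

Quinlan: $2,114,300 | Halvorsen: $1,904,600 | Kowalski: $815,100 | Ibarra: $1,060,400 | Haddad: $1,717,700

First tranche $2,512,000 split equally: $502,400 each.
Remainder $5,100,100 by billable hours (total 5,594): Quinlan 1,611,901.47 → $1,611,900; Halvorsen 1,402,208.40 → $1,402,200; Kowalski 312,716.18 → $312,700; Ibarra 557,965.89 → $558,000; Haddad 1,215,308.06 → $1,215,300.
Totals: Quinlan $502,400 + $1,611,900 = $2,114,300; Halvorsen $502,400 + $1,402,200 = $1,904,600; Kowalski $502,400 + $312,700 = $815,100; Ibarra $502,400 + $558,000 = $1,060,400; Haddad $502,400 + $1,215,300 = $1,717,700.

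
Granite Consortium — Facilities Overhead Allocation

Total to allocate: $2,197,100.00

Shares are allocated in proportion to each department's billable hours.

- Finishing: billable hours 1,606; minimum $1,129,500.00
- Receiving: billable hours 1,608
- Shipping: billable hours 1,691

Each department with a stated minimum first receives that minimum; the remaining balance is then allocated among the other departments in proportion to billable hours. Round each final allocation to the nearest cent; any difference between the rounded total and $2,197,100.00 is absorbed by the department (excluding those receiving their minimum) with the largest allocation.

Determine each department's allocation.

Minimums first: Finishing $1,129,500.00. Remaining pool $1,067,600.00.
Remaining pool split over remaining billable hours 3,299: Receiving 520,370.0515 → $520,370.05; Shipping 547,229.9485 → $547,229.95.

Finishing: $1,129,500.00; Receiving: $520,370.05; Shipping: $547,229.95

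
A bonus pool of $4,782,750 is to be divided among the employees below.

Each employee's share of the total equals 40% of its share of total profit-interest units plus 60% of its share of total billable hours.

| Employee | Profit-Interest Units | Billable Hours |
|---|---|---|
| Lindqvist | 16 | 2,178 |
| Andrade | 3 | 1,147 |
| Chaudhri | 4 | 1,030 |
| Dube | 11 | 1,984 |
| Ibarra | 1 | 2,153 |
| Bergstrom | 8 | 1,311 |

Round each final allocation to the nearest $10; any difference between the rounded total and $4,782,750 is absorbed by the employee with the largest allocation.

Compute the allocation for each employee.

Lindqvist: $1,349,410 | Andrade: $469,240 | Chaudhri: $479,480 | Dube: $1,070,180 | Ibarra: $674,740 | Bergstrom: $739,700

Totals — profit-interest units 43, billable hours 9,803.
Blended shares (40% profit-interest units + 60% billable hours): Lindqvist 0.2821; Andrade 0.0981; Chaudhri 0.1003; Dube 0.2238; Ibarra 0.1411; Bergstrom 0.1547.
Unrounded shares: Lindqvist 1,349,421.06; Andrade 469,235.49; Chaudhri 479,476.56; Dube 1,070,177.60; Ibarra 674,742.30; Bergstrom 739,696.99.
After rounding ($10): Lindqvist $1,349,420; Andrade $469,240; Chaudhri $479,480; Dube $1,070,180; Ibarra $674,740; Bergstrom $739,700. Sum = $4,782,760.
Difference $4,782,750 − $4,782,760 = −$10 applied to largest allocation (Lindqvist): Lindqvist becomes $1,349,410.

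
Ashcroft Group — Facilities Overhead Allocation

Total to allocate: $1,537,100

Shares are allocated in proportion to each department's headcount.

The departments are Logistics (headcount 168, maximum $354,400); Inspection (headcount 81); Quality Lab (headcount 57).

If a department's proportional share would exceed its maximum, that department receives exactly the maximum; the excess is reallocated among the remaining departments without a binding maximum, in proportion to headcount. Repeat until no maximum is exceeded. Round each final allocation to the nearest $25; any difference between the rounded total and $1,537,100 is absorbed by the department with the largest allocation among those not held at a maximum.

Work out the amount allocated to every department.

Logistics: $354,400; Inspection: $694,200; Quality Lab: $488,500

Total headcount = 306.
Unconstrained shares: Logistics 843,898.04; Inspection 406,879.41; Quality Lab 286,322.55.
Capped: Logistics ($354,400); residual $1,182,700 reallocated over remaining headcount 138.
Redistributed shares: Inspection 694,193.48 → $694,200; Quality Lab 488,506.52 → $488,500.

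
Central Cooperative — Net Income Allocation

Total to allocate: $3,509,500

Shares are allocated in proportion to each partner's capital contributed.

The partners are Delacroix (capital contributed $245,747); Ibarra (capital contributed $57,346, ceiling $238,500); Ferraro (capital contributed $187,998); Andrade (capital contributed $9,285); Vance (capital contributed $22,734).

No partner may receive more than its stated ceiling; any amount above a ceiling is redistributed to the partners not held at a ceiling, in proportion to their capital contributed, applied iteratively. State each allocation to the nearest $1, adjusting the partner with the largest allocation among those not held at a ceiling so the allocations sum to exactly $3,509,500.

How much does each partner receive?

Delacroix: $1,725,849; Ibarra: $238,500; Ferraro: $1,320,286; Andrade: $65,207; Vance: $159,658

Capital contributed total: 523,110.
Pro-rata shares before constraints: Delacroix 1,648,695.49; Ibarra 384,729.38; Ferraro 1,261,262.41; Andrade 62,292.27; Vance 152,520.45.
Cap binds for Ibarra ($238,500); residual $3,271,000 reallocated over remaining capital contributed 465,764.
Remaining shares: Delacroix 1,725,849.22 → $1,725,849; Ferraro 1,320,285.51 → $1,320,286; Andrade 65,207.35 → $65,207; Vance 159,657.93 → $159,658.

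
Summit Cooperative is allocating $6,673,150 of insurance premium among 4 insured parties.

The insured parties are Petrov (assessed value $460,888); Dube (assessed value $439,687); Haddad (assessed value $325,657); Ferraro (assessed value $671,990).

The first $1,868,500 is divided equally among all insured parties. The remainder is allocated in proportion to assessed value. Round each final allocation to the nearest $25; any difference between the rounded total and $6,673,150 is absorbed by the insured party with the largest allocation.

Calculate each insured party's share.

$1,868,500 shared equally gives $467,125 per insured party.
Remainder $4,804,650 by assessed value (total 1,898,222): Petrov 1,166,568.26 → $1,166,575; Dube 1,112,905.73 → $1,112,900; Haddad 824,280.78 → $824,275; Ferraro 1,700,895.23 → $1,700,900.
Totals: Petrov $467,125 + $1,166,575 = $1,633,700; Dube $467,125 + $1,112,900 = $1,580,025; Haddad $467,125 + $824,275 = $1,291,400; Ferraro $467,125 + $1,700,900 = $2,168,025.

Petrov: $1,633,700 | Dube: $1,580,025 | Haddad: $1,291,400 | Ferraro: $2,168,025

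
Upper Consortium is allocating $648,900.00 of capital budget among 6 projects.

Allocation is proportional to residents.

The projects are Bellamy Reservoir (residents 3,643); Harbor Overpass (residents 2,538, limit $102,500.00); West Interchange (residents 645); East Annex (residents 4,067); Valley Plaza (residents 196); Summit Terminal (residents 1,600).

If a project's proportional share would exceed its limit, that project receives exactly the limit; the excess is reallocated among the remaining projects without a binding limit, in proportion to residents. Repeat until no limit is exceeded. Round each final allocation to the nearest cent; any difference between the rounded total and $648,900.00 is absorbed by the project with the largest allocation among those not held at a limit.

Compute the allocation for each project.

Bellamy Reservoir: $196,092.52 · Harbor Overpass: $102,500.00 · West Interchange: $34,718.55 · East Annex: $218,915.27 · Valley Plaza: $10,550.13 · Summit Terminal: $86,123.53

Residents total: 12,689.
Proportional shares (ignoring caps): Bellamy Reservoir 186,298.5814; Harbor Overpass 129,790.2278; West Interchange 32,984.5141; East Annex 207,981.4249; Valley Plaza 10,023.2012; Summit Terminal 81,822.0506.
Capped: Harbor Overpass ($102,500.00); residual $546,400.00 reallocated over remaining residents 10,151.
Redistributed shares: Bellamy Reservoir 196,092.5229 → $196,092.52; West Interchange 34,718.5499 → $34,718.55; East Annex 218,915.2596 → $218,915.26; Valley Plaza 10,550.1330 → $10,550.13; Summit Terminal 86,123.5346 → $86,123.53.
Rounding difference +$0.01 applied to East Annex → $218,915.27.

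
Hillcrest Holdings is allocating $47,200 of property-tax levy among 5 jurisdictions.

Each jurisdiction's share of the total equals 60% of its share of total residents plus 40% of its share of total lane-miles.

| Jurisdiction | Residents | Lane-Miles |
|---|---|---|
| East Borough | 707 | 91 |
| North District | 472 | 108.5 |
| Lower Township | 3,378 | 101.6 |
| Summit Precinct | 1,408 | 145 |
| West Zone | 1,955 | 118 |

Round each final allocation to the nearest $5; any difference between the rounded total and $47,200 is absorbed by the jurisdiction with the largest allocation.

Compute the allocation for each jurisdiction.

Totals — residents 7,920, lane-miles 564.1.
Composite weights (60% residents + 40% lane-miles): East Borough 0.1181; North District 0.1127; Lower Township 0.3280; Summit Precinct 0.2095; West Zone 0.2318.
Unrounded shares: East Borough 5,573.76; North District 5,319.17; Lower Township 15,479.38; Summit Precinct 9,887.71; West Zone 10,939.98.
Rounded to nearest $5: East Borough $5,575; North District $5,320; Lower Township $15,480; Summit Precinct $9,890; West Zone $10,940. Sum = $47,205.
Difference $47,200 − $47,205 = −$5 applied to largest allocation (Lower Township): Lower Township becomes $15,475.

East Borough: $5,575 · North District: $5,320 · Lower Township: $15,475 · Summit Precinct: $9,890 · West Zone: $10,940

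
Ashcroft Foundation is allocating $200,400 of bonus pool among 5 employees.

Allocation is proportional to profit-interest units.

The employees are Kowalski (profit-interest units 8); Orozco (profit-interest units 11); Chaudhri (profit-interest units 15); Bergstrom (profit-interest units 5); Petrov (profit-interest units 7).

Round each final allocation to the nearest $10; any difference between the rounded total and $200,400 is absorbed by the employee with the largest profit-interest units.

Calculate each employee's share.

Profit-interest units total: 8 + 11 + 15 + 5 + 7 = 46.
Pro-rata amounts: Kowalski 34,852.17; Orozco 47,921.74; Chaudhri 65,347.83; Bergstrom 21,782.61; Petrov 30,495.65.
After rounding ($10): Kowalski $34,850; Orozco $47,920; Chaudhri $65,350; Bergstrom $21,780; Petrov $30,500. Sum = $200,400.
No rounding difference to absorb.

Kowalski: $34,850 | Orozco: $47,920 | Chaudhri: $65,350 | Bergstrom: $21,780 | Petrov: $30,500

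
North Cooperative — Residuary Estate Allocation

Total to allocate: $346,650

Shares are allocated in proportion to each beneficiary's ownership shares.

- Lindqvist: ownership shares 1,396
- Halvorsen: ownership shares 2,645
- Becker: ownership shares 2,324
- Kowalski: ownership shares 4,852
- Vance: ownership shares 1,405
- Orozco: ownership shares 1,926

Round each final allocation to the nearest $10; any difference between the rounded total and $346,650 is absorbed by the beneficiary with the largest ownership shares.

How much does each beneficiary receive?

Lindqvist: $33,260 · Halvorsen: $63,030 · Becker: $55,380 · Kowalski: $115,610 · Vance: $33,480 · Orozco: $45,890

Total ownership shares = 1,396 + 2,645 + 2,324 + 4,852 + 1,405 + 1,926 = 14,548.
Raw shares: Lindqvist 33,263.91; Halvorsen 63,025.11; Becker 55,376.31; Kowalski 115,613.54; Vance 33,478.36; Orozco 45,892.76.
At nearest $10: Lindqvist $33,260; Halvorsen $63,030; Becker $55,380; Kowalski $115,610; Vance $33,480; Orozco $45,890. Sum = $346,650.
No rounding difference to absorb.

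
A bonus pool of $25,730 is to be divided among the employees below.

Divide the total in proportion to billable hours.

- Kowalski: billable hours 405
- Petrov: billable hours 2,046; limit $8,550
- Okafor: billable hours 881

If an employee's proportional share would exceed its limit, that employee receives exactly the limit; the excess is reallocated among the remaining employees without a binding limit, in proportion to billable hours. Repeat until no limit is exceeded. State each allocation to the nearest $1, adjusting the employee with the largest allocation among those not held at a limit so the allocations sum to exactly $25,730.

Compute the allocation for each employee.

Kowalski: $5,410; Petrov: $8,550; Okafor: $11,770

Combined billable hours = 3,332.
Unconstrained shares: Kowalski 3,127.45; Petrov 15,799.39; Okafor 6,803.16.
Capped: Petrov ($8,550); residual $17,180 reallocated over remaining billable hours 1,286.
Shares after redistribution: Kowalski 5,410.498 → $5,410; Okafor 11,769.502 → $11,770.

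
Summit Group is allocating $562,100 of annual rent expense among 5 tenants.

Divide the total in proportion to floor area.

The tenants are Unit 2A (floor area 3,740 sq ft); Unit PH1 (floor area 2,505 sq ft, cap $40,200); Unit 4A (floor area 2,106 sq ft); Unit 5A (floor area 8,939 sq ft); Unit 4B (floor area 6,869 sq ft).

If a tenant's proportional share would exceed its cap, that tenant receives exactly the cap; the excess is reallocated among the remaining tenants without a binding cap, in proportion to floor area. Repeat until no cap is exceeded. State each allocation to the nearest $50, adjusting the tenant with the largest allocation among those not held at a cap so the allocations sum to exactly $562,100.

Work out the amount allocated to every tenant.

Floor area total: 24,159.
Proportional shares (ignoring caps): Unit 2A 87,017.43; Unit PH1 58,283.06; Unit 4A 48,999.65; Unit 5A 207,980.96; Unit 4B 159,818.90.
Capped: Unit PH1 ($40,200); residual $521,900 reallocated over remaining floor area 21,654.
Shares after redistribution: Unit 2A 90,140.67 → $90,150; Unit 4A 50,758.35 → $50,750; Unit 5A 215,445.83 → $215,450; Unit 4B 165,555.14 → $165,550.

Unit 2A: $90,150 · Unit PH1: $40,200 · Unit 4A: $50,750 · Unit 5A: $215,450 · Unit 4B: $165,550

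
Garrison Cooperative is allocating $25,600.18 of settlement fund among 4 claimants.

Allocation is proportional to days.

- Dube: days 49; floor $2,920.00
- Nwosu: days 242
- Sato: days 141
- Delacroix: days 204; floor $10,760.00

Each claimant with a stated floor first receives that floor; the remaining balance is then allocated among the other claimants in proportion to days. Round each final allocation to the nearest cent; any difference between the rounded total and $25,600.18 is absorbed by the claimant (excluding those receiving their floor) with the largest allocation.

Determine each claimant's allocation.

Guaranteed amounts: Dube $2,920.00; Delacroix $10,760.00. Remaining pool $11,920.18.
Remaining pool split over remaining days 383: Nwosu 7,531.8109 → $7,531.81; Sato 4,388.3691 → $4,388.37.

Dube: $2,920.00; Nwosu: $7,531.81; Sato: $4,388.37; Delacroix: $10,760.00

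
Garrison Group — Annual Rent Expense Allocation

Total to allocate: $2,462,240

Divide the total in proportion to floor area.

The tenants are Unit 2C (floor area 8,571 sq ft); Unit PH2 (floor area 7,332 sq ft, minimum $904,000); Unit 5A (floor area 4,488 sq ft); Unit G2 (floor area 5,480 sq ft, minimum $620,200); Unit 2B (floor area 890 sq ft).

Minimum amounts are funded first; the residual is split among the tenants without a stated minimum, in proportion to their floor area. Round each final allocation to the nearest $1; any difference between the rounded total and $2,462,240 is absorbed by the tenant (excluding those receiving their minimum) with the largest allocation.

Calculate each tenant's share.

Fund the minimums — Unit PH2 $904,000; Unit G2 $620,200. Residual $938,040.
Residual split over remaining floor area 13,949: Unit 2C 576,381.16 → $576,381; Unit 5A 301,808.27 → $301,808; Unit 2B 59,850.57 → $59,851.

Unit 2C: $576,381 | Unit PH2: $904,000 | Unit 5A: $301,808 | Unit G2: $620,200 | Unit 2B: $59,851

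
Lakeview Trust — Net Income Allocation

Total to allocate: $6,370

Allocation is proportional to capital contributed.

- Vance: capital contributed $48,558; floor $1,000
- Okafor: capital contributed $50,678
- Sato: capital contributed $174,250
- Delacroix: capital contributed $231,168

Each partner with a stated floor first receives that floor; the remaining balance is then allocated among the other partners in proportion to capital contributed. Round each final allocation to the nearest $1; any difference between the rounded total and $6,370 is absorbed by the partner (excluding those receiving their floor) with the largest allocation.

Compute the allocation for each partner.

Vance: $1,000 · Okafor: $597 · Sato: $2,052 · Delacroix: $2,721

Guaranteed amounts: Vance $1,000. Residual $5,370.
Residual split over remaining capital contributed 456,096: Okafor 596.67 → $597; Sato 2,051.59 → $2,052; Delacroix 2,721.73 → $2,722.
Rounding difference −$1 applied to Delacroix → $2,721.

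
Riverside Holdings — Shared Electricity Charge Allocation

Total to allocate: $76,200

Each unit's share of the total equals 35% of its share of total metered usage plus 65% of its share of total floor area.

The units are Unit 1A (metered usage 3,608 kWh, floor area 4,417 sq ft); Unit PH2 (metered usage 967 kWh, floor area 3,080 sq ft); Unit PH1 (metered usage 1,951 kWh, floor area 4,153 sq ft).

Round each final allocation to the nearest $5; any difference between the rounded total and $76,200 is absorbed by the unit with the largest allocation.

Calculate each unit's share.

Unit 1A: $33,525; Unit PH2: $17,045; Unit PH1: $25,630

Totals — metered usage 6,526, floor area 11,650.
Blended shares (35% metered usage + 65% floor area): Unit 1A 0.4399; Unit PH2 0.2237; Unit PH1 0.3363.
Pro-rata amounts: Unit 1A 33,523.81; Unit PH2 17,046.49; Unit PH1 25,629.70.
Rounded to nearest $5: Unit 1A $33,525; Unit PH2 $17,045; Unit PH1 $25,630. Sum = $76,200.
No rounding difference to absorb.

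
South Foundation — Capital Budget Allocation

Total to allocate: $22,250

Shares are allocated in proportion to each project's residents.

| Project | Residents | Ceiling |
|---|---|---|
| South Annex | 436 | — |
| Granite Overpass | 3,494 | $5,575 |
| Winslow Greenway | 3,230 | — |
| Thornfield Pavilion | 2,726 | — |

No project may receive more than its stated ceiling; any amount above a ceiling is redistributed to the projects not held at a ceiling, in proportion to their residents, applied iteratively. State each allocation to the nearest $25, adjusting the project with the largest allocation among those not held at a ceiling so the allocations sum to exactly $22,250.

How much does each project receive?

South Annex: $1,125 | Granite Overpass: $5,575 | Winslow Greenway: $8,450 | Thornfield Pavilion: $7,100

Combined residents = 9,886.
Proportional shares (ignoring caps): South Annex 981.29; Granite Overpass 7,863.80; Winslow Greenway 7,269.62; Thornfield Pavilion 6,135.29.
Held at cap: Granite Overpass ($5,575); residual $16,675 reallocated over remaining residents 6,392.
Redistributed shares: South Annex 1,137.41 → $1,125; Winslow Greenway 8,426.20 → $8,425; Thornfield Pavilion 7,111.40 → $7,100.
Rounding difference +$25 applied to Winslow Greenway → $8,450.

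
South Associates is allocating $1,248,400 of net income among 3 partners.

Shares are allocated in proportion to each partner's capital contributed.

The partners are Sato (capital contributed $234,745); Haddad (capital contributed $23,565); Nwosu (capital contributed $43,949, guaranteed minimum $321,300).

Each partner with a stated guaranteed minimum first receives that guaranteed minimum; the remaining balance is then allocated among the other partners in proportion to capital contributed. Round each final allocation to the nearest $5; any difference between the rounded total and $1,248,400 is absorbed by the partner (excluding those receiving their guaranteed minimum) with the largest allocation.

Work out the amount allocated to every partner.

Fund the minimums — Nwosu $321,300. Residual $927,100.
Residual split over remaining capital contributed 258,310: Sato 842,522.90 → $842,525; Haddad 84,577.10 → $84,575.

Sato: $842,525 · Haddad: $84,575 · Nwosu: $321,300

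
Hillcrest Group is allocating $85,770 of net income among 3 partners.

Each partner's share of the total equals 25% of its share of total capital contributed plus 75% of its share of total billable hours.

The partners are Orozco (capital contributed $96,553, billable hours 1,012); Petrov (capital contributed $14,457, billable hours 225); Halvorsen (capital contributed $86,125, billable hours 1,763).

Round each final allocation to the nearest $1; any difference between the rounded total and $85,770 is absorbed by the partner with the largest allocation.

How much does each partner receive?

Orozco: $32,202; Petrov: $6,397; Halvorsen: $47,171

Totals — capital contributed 197,135, billable hours 3,000.
Blended shares (25% capital contributed + 75% billable hours): Orozco 0.3754; Petrov 0.0746; Halvorsen 0.5500.
Unrounded shares: Orozco 32,201.94; Petrov 6,397.06; Halvorsen 47,171.00.
Rounded to nearest $1: Orozco $32,202; Petrov $6,397; Halvorsen $47,171. Sum = $85,770.
Rounded total matches; no reconciliation needed.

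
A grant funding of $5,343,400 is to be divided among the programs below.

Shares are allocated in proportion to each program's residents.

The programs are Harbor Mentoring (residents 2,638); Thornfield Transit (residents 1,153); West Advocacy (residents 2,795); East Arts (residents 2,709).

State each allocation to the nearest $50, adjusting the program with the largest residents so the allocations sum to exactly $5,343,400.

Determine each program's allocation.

Total residents = 9,295.
Proportional shares: Harbor Mentoring 2,638/9,295 × $5,343,400 = 1,516,502.33; Thornfield Transit 1,153/9,295 × $5,343,400 = 662,823.04; West Advocacy 2,795/9,295 × $5,343,400 = 1,606,756.64; East Arts 2,709/9,295 × $5,343,400 = 1,557,317.98.
After rounding ($50): Harbor Mentoring $1,516,500; Thornfield Transit $662,800; West Advocacy $1,606,750; East Arts $1,557,300. Sum = $5,343,350.
Difference $5,343,400 − $5,343,350 = +$50 applied to largest residents (West Advocacy): West Advocacy becomes $1,606,800.

Harbor Mentoring: $1,516,500 · Thornfield Transit: $662,800 · West Advocacy: $1,606,800 · East Arts: $1,557,300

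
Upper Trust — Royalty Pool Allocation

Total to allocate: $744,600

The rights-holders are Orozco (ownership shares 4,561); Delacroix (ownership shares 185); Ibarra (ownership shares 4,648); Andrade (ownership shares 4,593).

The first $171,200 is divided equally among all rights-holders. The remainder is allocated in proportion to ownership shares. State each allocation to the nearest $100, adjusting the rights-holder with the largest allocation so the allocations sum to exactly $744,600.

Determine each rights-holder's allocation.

First tranche $171,200 split equally: $42,800 each.
Remainder $573,400 by ownership shares (total 13,987): Orozco 186,979.15 → $187,000; Delacroix 7,584.11 → $7,600; Ibarra 190,545.74 → $190,500; Andrade 188,291.00 → $188,300.
Totals: Orozco $42,800 + $187,000 = $229,800; Delacroix $42,800 + $7,600 = $50,400; Ibarra $42,800 + $190,500 = $233,300; Andrade $42,800 + $188,300 = $231,100.

Orozco: $229,800 | Delacroix: $50,400 | Ibarra: $233,300 | Andrade: $231,100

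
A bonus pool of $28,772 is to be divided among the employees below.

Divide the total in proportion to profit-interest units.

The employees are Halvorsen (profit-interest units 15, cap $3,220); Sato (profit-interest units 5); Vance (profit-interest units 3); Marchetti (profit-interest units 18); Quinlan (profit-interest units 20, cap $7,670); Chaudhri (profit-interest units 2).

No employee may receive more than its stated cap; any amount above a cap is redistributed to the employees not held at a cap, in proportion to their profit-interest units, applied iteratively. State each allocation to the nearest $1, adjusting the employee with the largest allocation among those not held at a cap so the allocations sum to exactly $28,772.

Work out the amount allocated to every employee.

Halvorsen: $3,220; Sato: $3,193; Vance: $1,916; Marchetti: $11,496; Quinlan: $7,670; Chaudhri: $1,277

Profit-interest units total: 63.
Pro-rata shares before constraints: Halvorsen 6,850.48; Sato 2,283.49; Vance 1,370.10; Marchetti 8,220.57; Quinlan 9,133.97; Chaudhri 913.40.
Cap binds for Halvorsen ($3,220), Quinlan ($7,670); balance $17,882 reallocated over remaining profit-interest units 28.
Redistributed shares: Sato 3,193.21 → $3,193; Vance 1,915.93 → $1,916; Marchetti 11,495.57 → $11,496; Chaudhri 1,277.29 → $1,277.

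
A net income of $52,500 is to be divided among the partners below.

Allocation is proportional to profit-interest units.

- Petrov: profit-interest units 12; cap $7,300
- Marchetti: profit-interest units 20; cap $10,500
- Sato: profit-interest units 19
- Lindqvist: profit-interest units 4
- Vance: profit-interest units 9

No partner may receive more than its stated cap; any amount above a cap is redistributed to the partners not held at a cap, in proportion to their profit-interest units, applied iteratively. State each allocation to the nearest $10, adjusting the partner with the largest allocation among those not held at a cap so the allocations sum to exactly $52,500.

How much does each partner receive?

Total profit-interest units = 64.
Unconstrained shares: Petrov 9,843.75; Marchetti 16,406.25; Sato 15,585.94; Lindqvist 3,281.25; Vance 7,382.81.
Cap binds for Petrov ($7,300), Marchetti ($10,500); balance $34,700 reallocated over remaining profit-interest units 32.
Shares after redistribution: Sato 20,603.12 → $20,600; Lindqvist 4,337.50 → $4,340; Vance 9,759.38 → $9,760.

Petrov: $7,300 | Marchetti: $10,500 | Sato: $20,600 | Lindqvist: $4,340 | Vance: $9,760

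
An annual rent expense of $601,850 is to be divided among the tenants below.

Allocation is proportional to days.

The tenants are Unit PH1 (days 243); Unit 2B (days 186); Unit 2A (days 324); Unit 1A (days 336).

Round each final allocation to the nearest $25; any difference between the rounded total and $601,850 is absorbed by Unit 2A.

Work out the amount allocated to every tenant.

Unit PH1: $134,300 · Unit 2B: $102,800 · Unit 2A: $179,050 · Unit 1A: $185,700

Combined days = 1,089.
Unrounded shares: Unit PH1 243/1,089 × $601,850 = 134,297.11; Unit 2B 186/1,089 × $601,850 = 102,795.32; Unit 2A 324/1,089 × $601,850 = 179,062.81; Unit 1A 336/1,089 × $601,850 = 185,694.77.
At nearest $25: Unit PH1 $134,300; Unit 2B $102,800; Unit 2A $179,075; Unit 1A $185,700. Sum = $601,875.
Difference $601,850 − $601,875 = −$25 applied to Unit 2A: Unit 2A becomes $179,050.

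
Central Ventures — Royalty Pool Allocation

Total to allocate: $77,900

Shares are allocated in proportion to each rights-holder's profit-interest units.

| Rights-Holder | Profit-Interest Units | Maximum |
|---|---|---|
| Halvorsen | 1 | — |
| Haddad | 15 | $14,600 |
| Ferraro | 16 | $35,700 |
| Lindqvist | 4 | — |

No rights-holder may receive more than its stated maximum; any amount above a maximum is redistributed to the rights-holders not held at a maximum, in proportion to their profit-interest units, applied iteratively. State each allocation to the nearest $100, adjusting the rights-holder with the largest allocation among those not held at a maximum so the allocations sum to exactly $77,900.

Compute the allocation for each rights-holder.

Total profit-interest units = 36.
Proportional shares (ignoring caps): Halvorsen 2,163.89; Haddad 32,458.33; Ferraro 34,622.22; Lindqvist 8,655.56.
Capped: Haddad ($14,600); remaining pool $63,300 reallocated over remaining profit-interest units 21.
Capped: Ferraro ($35,700); remaining pool $27,600 reallocated over remaining profit-interest units 5.
Shares after redistribution: Halvorsen 5,520.00 → $5,500; Lindqvist 22,080.00 → $22,100.

Halvorsen: $5,500 | Haddad: $14,600 | Ferraro: $35,700 | Lindqvist: $22,100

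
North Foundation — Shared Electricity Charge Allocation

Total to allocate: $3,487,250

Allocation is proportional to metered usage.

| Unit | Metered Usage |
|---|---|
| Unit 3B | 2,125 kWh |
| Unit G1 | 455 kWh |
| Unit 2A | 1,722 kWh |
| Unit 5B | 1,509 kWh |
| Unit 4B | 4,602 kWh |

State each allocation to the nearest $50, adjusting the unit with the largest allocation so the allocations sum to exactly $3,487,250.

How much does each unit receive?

Total metered usage = 10,413.
Proportional shares: Unit 3B 2,125/10,413 × $3,487,250 = 711,649.50; Unit G1 455/10,413 × $3,487,250 = 152,376.72; Unit 2A 1,722/10,413 × $3,487,250 = 576,687.27; Unit 5B 1,509/10,413 × $3,487,250 = 505,354.87; Unit 4B 4,602/10,413 × $3,487,250 = 1,541,181.65.
At nearest $50: Unit 3B $711,650; Unit G1 $152,400; Unit 2A $576,700; Unit 5B $505,350; Unit 4B $1,541,200. Sum = $3,487,300.
Difference $3,487,250 − $3,487,300 = −$50 applied to largest allocation (Unit 4B): Unit 4B becomes $1,541,150.

Unit 3B: $711,650 | Unit G1: $152,400 | Unit 2A: $576,700 | Unit 5B: $505,350 | Unit 4B: $1,541,150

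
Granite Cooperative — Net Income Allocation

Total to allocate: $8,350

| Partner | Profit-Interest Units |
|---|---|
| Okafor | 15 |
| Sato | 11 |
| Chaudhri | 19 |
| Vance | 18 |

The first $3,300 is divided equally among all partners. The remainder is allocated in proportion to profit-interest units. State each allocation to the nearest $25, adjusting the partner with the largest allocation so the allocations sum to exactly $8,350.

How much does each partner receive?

Okafor: $2,025 | Sato: $1,700 | Chaudhri: $2,350 | Vance: $2,275

$3,300 shared equally gives $825 per partner.
Remainder $5,050 by profit-interest units (total 63): Okafor 1,202.38 → $1,200; Sato 881.75 → $875; Chaudhri 1,523.02 → $1,525; Vance 1,442.86 → $1,450.
Totals: Okafor $825 + $1,200 = $2,025; Sato $825 + $875 = $1,700; Chaudhri $825 + $1,525 = $2,350; Vance $825 + $1,450 = $2,275.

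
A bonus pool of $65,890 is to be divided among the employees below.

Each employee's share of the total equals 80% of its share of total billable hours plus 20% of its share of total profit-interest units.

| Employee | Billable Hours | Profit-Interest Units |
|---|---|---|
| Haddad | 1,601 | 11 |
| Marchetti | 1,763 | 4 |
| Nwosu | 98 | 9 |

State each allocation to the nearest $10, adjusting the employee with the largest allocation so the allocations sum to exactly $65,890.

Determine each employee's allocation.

Haddad: $30,420 | Marchetti: $29,040 | Nwosu: $6,430

Billable hours total 3,462; profit-interest units total 24.
Combined weights (80% billable hours + 20% profit-interest units): Haddad 0.4616; Marchetti 0.4407; Nwosu 0.0976.
Unrounded shares: Haddad 30,416.55; Marchetti 29,039.56; Nwosu 6,433.89.
Rounded to nearest $10: Haddad $30,420; Marchetti $29,040; Nwosu $6,430. Sum = $65,890.
Sum already equals the total — no adjustment.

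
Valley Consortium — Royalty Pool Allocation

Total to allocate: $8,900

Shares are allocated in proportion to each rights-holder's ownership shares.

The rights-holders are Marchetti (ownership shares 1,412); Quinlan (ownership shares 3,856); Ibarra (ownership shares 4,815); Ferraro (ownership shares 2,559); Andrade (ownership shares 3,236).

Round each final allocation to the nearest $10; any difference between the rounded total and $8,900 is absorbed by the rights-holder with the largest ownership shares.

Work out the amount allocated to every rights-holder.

Marchetti: $790 | Quinlan: $2,160 | Ibarra: $2,710 | Ferraro: $1,430 | Andrade: $1,810

Total ownership shares = 15,878.
Unrounded shares: Marchetti 1,412/15,878 × $8,900 = 791.46; Quinlan 3,856/15,878 × $8,900 = 2,161.38; Ibarra 4,815/15,878 × $8,900 = 2,698.92; Ferraro 2,559/15,878 × $8,900 = 1,434.38; Andrade 3,236/15,878 × $8,900 = 1,813.86.
Rounded to nearest $10: Marchetti $790; Quinlan $2,160; Ibarra $2,700; Ferraro $1,430; Andrade $1,810. Sum = $8,890.
Difference $8,900 − $8,890 = +$10 applied to largest ownership shares (Ibarra): Ibarra becomes $2,710.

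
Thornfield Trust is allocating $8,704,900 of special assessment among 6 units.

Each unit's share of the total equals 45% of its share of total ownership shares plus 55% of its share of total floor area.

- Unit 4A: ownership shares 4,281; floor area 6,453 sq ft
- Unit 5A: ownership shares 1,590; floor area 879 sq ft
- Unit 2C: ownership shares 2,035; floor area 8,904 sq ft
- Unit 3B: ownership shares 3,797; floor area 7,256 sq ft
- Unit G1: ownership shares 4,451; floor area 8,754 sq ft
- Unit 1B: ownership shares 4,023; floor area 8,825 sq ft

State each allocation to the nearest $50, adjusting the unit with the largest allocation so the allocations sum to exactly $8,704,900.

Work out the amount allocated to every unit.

Ownership shares total 20,177; floor area total 41,071.
Combined weights (45% ownership shares + 55% floor area): Unit 4A 0.1819; Unit 5A 0.0472; Unit 2C 0.1646; Unit 3B 0.1819; Unit G1 0.2165; Unit 1B 0.2079.
Pro-rata amounts: Unit 4A 1,583,356.13; Unit 5A 411,152.00; Unit 2C 1,433,028.96; Unit 3B 1,582,998.02; Unit G1 1,884,590.58; Unit 1B 1,809,774.32.
Rounded to nearest $50: Unit 4A $1,583,350; Unit 5A $411,150; Unit 2C $1,433,050; Unit 3B $1,583,000; Unit G1 $1,884,600; Unit 1B $1,809,750. Sum = $8,704,900.
No rounding difference to absorb.

Unit 4A: $1,583,350 · Unit 5A: $411,150 · Unit 2C: $1,433,050 · Unit 3B: $1,583,000 · Unit G1: $1,884,600 · Unit 1B: $1,809,750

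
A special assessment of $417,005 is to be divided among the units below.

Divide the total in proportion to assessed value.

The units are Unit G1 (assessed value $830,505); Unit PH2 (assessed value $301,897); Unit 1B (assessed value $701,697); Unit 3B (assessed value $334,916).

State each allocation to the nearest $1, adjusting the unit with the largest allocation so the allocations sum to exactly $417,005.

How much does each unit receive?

Combined assessed value = 2,169,015.
Unrounded shares: Unit G1 830,505/2,169,015 × $417,005 = 159,669.13; Unit PH2 301,897/2,169,015 × $417,005 = 58,041.35; Unit 1B 701,697/2,169,015 × $417,005 = 134,905.09; Unit 3B 334,916/2,169,015 × $417,005 = 64,389.43.
After rounding ($1): Unit G1 $159,669; Unit PH2 $58,041; Unit 1B $134,905; Unit 3B $64,389. Sum = $417,004.
Difference $417,005 − $417,004 = +$1 applied to largest allocation (Unit G1): Unit G1 becomes $159,670.

Unit G1: $159,670 | Unit PH2: $58,041 | Unit 1B: $134,905 | Unit 3B: $64,389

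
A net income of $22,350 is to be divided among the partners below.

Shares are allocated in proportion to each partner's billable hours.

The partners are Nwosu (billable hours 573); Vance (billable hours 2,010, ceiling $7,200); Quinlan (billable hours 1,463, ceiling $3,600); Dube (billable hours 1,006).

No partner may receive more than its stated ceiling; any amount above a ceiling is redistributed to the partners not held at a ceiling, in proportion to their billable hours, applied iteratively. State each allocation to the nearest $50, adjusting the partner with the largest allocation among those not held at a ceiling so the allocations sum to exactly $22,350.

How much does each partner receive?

Sum of billable hours: 5,052.
Pro-rata shares before constraints: Nwosu 2,534.95; Vance 8,892.22; Quinlan 6,472.30; Dube 4,450.53.
Held at cap: Vance ($7,200), Quinlan ($3,600); balance $11,550 reallocated over remaining billable hours 1,579.
Shares after redistribution: Nwosu 4,191.36 → $4,200; Dube 7,358.64 → $7,350.

Nwosu: $4,200 · Vance: $7,200 · Quinlan: $3,600 · Dube: $7,350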